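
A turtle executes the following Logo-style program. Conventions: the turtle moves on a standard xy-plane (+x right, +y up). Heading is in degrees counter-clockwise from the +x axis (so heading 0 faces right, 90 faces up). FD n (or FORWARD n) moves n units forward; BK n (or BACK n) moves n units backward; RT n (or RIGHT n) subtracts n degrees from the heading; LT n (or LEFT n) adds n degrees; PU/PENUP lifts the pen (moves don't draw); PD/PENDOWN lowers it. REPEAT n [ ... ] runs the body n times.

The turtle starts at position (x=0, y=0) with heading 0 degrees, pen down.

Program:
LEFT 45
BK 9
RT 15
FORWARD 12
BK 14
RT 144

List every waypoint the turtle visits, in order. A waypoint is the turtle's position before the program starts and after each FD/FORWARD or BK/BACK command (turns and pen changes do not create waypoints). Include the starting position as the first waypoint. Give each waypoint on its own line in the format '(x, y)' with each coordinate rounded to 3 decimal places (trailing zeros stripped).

Executing turtle program step by step:
Start: pos=(0,0), heading=0, pen down
LT 45: heading 0 -> 45
BK 9: (0,0) -> (-6.364,-6.364) [heading=45, draw]
RT 15: heading 45 -> 30
FD 12: (-6.364,-6.364) -> (4.028,-0.364) [heading=30, draw]
BK 14: (4.028,-0.364) -> (-8.096,-7.364) [heading=30, draw]
RT 144: heading 30 -> 246
Final: pos=(-8.096,-7.364), heading=246, 3 segment(s) drawn
Waypoints (4 total):
(0, 0)
(-6.364, -6.364)
(4.028, -0.364)
(-8.096, -7.364)

Answer: (0, 0)
(-6.364, -6.364)
(4.028, -0.364)
(-8.096, -7.364)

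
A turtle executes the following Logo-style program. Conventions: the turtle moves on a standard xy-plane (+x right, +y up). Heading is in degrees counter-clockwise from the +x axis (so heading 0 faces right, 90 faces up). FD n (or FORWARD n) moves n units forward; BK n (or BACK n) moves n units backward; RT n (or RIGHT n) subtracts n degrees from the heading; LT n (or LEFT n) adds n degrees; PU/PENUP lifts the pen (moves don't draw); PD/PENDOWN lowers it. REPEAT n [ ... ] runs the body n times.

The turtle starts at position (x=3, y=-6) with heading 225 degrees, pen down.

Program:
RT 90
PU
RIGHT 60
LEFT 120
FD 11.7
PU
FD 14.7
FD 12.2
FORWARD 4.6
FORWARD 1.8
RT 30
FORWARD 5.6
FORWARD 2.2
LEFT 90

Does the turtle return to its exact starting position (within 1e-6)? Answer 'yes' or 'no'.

Executing turtle program step by step:
Start: pos=(3,-6), heading=225, pen down
RT 90: heading 225 -> 135
PU: pen up
RT 60: heading 135 -> 75
LT 120: heading 75 -> 195
FD 11.7: (3,-6) -> (-8.301,-9.028) [heading=195, move]
PU: pen up
FD 14.7: (-8.301,-9.028) -> (-22.5,-12.833) [heading=195, move]
FD 12.2: (-22.5,-12.833) -> (-34.285,-15.99) [heading=195, move]
FD 4.6: (-34.285,-15.99) -> (-38.728,-17.181) [heading=195, move]
FD 1.8: (-38.728,-17.181) -> (-40.467,-17.647) [heading=195, move]
RT 30: heading 195 -> 165
FD 5.6: (-40.467,-17.647) -> (-45.876,-16.197) [heading=165, move]
FD 2.2: (-45.876,-16.197) -> (-48.001,-15.628) [heading=165, move]
LT 90: heading 165 -> 255
Final: pos=(-48.001,-15.628), heading=255, 0 segment(s) drawn

Start position: (3, -6)
Final position: (-48.001, -15.628)
Distance = 51.902; >= 1e-6 -> NOT closed

Answer: no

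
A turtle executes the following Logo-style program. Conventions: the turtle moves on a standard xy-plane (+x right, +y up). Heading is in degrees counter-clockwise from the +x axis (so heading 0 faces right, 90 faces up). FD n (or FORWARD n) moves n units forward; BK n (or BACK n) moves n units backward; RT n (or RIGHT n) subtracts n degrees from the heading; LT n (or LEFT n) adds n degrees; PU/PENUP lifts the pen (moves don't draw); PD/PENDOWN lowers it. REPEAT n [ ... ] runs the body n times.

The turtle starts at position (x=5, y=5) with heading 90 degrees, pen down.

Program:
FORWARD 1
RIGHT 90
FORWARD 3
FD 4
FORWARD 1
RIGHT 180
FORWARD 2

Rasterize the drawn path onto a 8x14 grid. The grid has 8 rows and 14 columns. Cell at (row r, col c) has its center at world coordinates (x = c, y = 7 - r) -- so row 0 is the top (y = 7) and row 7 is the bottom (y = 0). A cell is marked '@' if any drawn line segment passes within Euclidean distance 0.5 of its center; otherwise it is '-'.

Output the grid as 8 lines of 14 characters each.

Answer: --------------
-----@@@@@@@@@
-----@--------
--------------
--------------
--------------
--------------
--------------

Derivation:
Segment 0: (5,5) -> (5,6)
Segment 1: (5,6) -> (8,6)
Segment 2: (8,6) -> (12,6)
Segment 3: (12,6) -> (13,6)
Segment 4: (13,6) -> (11,6)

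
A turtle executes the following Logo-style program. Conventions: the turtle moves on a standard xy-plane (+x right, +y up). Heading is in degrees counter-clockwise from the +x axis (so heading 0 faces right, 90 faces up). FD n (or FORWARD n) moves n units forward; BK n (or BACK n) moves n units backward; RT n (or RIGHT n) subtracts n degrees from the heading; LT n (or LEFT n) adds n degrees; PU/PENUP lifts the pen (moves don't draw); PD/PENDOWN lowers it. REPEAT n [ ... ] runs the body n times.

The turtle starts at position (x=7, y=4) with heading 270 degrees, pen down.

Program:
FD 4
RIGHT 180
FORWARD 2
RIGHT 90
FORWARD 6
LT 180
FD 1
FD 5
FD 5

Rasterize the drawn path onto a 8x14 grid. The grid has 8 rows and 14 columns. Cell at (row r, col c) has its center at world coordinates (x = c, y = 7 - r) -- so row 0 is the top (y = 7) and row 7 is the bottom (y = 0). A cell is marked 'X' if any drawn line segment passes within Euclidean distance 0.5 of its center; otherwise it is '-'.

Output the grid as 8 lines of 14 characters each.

Segment 0: (7,4) -> (7,0)
Segment 1: (7,0) -> (7,2)
Segment 2: (7,2) -> (13,2)
Segment 3: (13,2) -> (12,2)
Segment 4: (12,2) -> (7,2)
Segment 5: (7,2) -> (2,2)

Answer: --------------
--------------
--------------
-------X------
-------X------
--XXXXXXXXXXXX
-------X------
-------X------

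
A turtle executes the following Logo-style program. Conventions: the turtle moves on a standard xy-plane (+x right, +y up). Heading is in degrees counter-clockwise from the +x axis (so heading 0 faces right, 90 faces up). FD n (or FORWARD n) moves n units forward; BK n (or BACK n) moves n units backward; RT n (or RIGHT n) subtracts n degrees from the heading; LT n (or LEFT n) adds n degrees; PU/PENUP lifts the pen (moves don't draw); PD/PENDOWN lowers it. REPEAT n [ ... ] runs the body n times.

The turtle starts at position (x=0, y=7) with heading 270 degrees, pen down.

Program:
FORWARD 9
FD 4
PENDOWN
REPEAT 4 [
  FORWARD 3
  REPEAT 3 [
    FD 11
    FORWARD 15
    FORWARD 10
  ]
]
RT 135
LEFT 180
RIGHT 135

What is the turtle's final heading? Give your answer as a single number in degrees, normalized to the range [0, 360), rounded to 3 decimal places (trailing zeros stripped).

Executing turtle program step by step:
Start: pos=(0,7), heading=270, pen down
FD 9: (0,7) -> (0,-2) [heading=270, draw]
FD 4: (0,-2) -> (0,-6) [heading=270, draw]
PD: pen down
REPEAT 4 [
  -- iteration 1/4 --
  FD 3: (0,-6) -> (0,-9) [heading=270, draw]
  REPEAT 3 [
    -- iteration 1/3 --
    FD 11: (0,-9) -> (0,-20) [heading=270, draw]
    FD 15: (0,-20) -> (0,-35) [heading=270, draw]
    FD 10: (0,-35) -> (0,-45) [heading=270, draw]
    -- iteration 2/3 --
    FD 11: (0,-45) -> (0,-56) [heading=270, draw]
    FD 15: (0,-56) -> (0,-71) [heading=270, draw]
    FD 10: (0,-71) -> (0,-81) [heading=270, draw]
    -- iteration 3/3 --
    FD 11: (0,-81) -> (0,-92) [heading=270, draw]
    FD 15: (0,-92) -> (0,-107) [heading=270, draw]
    FD 10: (0,-107) -> (0,-117) [heading=270, draw]
  ]
  -- iteration 2/4 --
  FD 3: (0,-117) -> (0,-120) [heading=270, draw]
  REPEAT 3 [
    -- iteration 1/3 --
    FD 11: (0,-120) -> (0,-131) [heading=270, draw]
    FD 15: (0,-131) -> (0,-146) [heading=270, draw]
    FD 10: (0,-146) -> (0,-156) [heading=270, draw]
    -- iteration 2/3 --
    FD 11: (0,-156) -> (0,-167) [heading=270, draw]
    FD 15: (0,-167) -> (0,-182) [heading=270, draw]
    FD 10: (0,-182) -> (0,-192) [heading=270, draw]
    -- iteration 3/3 --
    FD 11: (0,-192) -> (0,-203) [heading=270, draw]
    FD 15: (0,-203) -> (0,-218) [heading=270, draw]
    FD 10: (0,-218) -> (0,-228) [heading=270, draw]
  ]
  -- iteration 3/4 --
  FD 3: (0,-228) -> (0,-231) [heading=270, draw]
  REPEAT 3 [
    -- iteration 1/3 --
    FD 11: (0,-231) -> (0,-242) [heading=270, draw]
    FD 15: (0,-242) -> (0,-257) [heading=270, draw]
    FD 10: (0,-257) -> (0,-267) [heading=270, draw]
    -- iteration 2/3 --
    FD 11: (0,-267) -> (0,-278) [heading=270, draw]
    FD 15: (0,-278) -> (0,-293) [heading=270, draw]
    FD 10: (0,-293) -> (0,-303) [heading=270, draw]
    -- iteration 3/3 --
    FD 11: (0,-303) -> (0,-314) [heading=270, draw]
    FD 15: (0,-314) -> (0,-329) [heading=270, draw]
    FD 10: (0,-329) -> (0,-339) [heading=270, draw]
  ]
  -- iteration 4/4 --
  FD 3: (0,-339) -> (0,-342) [heading=270, draw]
  REPEAT 3 [
    -- iteration 1/3 --
    FD 11: (0,-342) -> (0,-353) [heading=270, draw]
    FD 15: (0,-353) -> (0,-368) [heading=270, draw]
    FD 10: (0,-368) -> (0,-378) [heading=270, draw]
    -- iteration 2/3 --
    FD 11: (0,-378) -> (0,-389) [heading=270, draw]
    FD 15: (0,-389) -> (0,-404) [heading=270, draw]
    FD 10: (0,-404) -> (0,-414) [heading=270, draw]
    -- iteration 3/3 --
    FD 11: (0,-414) -> (0,-425) [heading=270, draw]
    FD 15: (0,-425) -> (0,-440) [heading=270, draw]
    FD 10: (0,-440) -> (0,-450) [heading=270, draw]
  ]
]
RT 135: heading 270 -> 135
LT 180: heading 135 -> 315
RT 135: heading 315 -> 180
Final: pos=(0,-450), heading=180, 42 segment(s) drawn

Answer: 180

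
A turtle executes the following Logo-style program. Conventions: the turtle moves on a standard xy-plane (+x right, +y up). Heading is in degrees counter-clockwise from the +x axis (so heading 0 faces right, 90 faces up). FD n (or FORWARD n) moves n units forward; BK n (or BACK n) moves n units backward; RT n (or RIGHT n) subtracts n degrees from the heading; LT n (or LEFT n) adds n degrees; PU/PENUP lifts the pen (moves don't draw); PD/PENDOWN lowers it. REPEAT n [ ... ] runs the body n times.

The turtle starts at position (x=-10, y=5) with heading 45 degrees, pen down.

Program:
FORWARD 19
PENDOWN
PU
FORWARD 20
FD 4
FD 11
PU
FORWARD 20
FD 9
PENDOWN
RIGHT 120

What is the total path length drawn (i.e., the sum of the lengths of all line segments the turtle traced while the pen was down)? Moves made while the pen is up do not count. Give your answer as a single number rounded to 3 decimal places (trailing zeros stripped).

Executing turtle program step by step:
Start: pos=(-10,5), heading=45, pen down
FD 19: (-10,5) -> (3.435,18.435) [heading=45, draw]
PD: pen down
PU: pen up
FD 20: (3.435,18.435) -> (17.577,32.577) [heading=45, move]
FD 4: (17.577,32.577) -> (20.406,35.406) [heading=45, move]
FD 11: (20.406,35.406) -> (28.184,43.184) [heading=45, move]
PU: pen up
FD 20: (28.184,43.184) -> (42.326,57.326) [heading=45, move]
FD 9: (42.326,57.326) -> (48.69,63.69) [heading=45, move]
PD: pen down
RT 120: heading 45 -> 285
Final: pos=(48.69,63.69), heading=285, 1 segment(s) drawn

Segment lengths:
  seg 1: (-10,5) -> (3.435,18.435), length = 19
Total = 19

Answer: 19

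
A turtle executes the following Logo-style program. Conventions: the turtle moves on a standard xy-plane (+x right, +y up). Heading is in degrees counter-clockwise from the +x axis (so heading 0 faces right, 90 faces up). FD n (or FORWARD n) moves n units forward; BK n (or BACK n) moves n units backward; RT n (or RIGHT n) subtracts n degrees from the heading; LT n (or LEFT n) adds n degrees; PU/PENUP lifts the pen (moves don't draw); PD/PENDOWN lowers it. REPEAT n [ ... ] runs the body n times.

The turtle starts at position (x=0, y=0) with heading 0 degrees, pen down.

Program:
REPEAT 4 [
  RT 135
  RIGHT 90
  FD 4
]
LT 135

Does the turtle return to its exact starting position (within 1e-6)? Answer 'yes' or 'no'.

Executing turtle program step by step:
Start: pos=(0,0), heading=0, pen down
REPEAT 4 [
  -- iteration 1/4 --
  RT 135: heading 0 -> 225
  RT 90: heading 225 -> 135
  FD 4: (0,0) -> (-2.828,2.828) [heading=135, draw]
  -- iteration 2/4 --
  RT 135: heading 135 -> 0
  RT 90: heading 0 -> 270
  FD 4: (-2.828,2.828) -> (-2.828,-1.172) [heading=270, draw]
  -- iteration 3/4 --
  RT 135: heading 270 -> 135
  RT 90: heading 135 -> 45
  FD 4: (-2.828,-1.172) -> (0,1.657) [heading=45, draw]
  -- iteration 4/4 --
  RT 135: heading 45 -> 270
  RT 90: heading 270 -> 180
  FD 4: (0,1.657) -> (-4,1.657) [heading=180, draw]
]
LT 135: heading 180 -> 315
Final: pos=(-4,1.657), heading=315, 4 segment(s) drawn

Start position: (0, 0)
Final position: (-4, 1.657)
Distance = 4.33; >= 1e-6 -> NOT closed

Answer: no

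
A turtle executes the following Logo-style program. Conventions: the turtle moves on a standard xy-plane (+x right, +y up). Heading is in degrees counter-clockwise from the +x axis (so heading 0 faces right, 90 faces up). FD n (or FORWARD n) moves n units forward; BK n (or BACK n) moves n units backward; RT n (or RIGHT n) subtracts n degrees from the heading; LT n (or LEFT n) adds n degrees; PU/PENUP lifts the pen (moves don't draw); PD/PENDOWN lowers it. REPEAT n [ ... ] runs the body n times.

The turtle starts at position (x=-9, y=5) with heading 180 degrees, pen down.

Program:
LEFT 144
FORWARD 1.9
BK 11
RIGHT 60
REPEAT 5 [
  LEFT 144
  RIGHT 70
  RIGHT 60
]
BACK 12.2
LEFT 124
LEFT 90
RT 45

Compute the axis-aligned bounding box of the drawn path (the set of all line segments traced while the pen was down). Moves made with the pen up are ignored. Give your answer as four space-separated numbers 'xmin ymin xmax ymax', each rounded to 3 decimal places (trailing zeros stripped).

Executing turtle program step by step:
Start: pos=(-9,5), heading=180, pen down
LT 144: heading 180 -> 324
FD 1.9: (-9,5) -> (-7.463,3.883) [heading=324, draw]
BK 11: (-7.463,3.883) -> (-16.362,10.349) [heading=324, draw]
RT 60: heading 324 -> 264
REPEAT 5 [
  -- iteration 1/5 --
  LT 144: heading 264 -> 48
  RT 70: heading 48 -> 338
  RT 60: heading 338 -> 278
  -- iteration 2/5 --
  LT 144: heading 278 -> 62
  RT 70: heading 62 -> 352
  RT 60: heading 352 -> 292
  -- iteration 3/5 --
  LT 144: heading 292 -> 76
  RT 70: heading 76 -> 6
  RT 60: heading 6 -> 306
  -- iteration 4/5 --
  LT 144: heading 306 -> 90
  RT 70: heading 90 -> 20
  RT 60: heading 20 -> 320
  -- iteration 5/5 --
  LT 144: heading 320 -> 104
  RT 70: heading 104 -> 34
  RT 60: heading 34 -> 334
]
BK 12.2: (-16.362,10.349) -> (-27.327,15.697) [heading=334, draw]
LT 124: heading 334 -> 98
LT 90: heading 98 -> 188
RT 45: heading 188 -> 143
Final: pos=(-27.327,15.697), heading=143, 3 segment(s) drawn

Segment endpoints: x in {-27.327, -16.362, -9, -7.463}, y in {3.883, 5, 10.349, 15.697}
xmin=-27.327, ymin=3.883, xmax=-7.463, ymax=15.697

Answer: -27.327 3.883 -7.463 15.697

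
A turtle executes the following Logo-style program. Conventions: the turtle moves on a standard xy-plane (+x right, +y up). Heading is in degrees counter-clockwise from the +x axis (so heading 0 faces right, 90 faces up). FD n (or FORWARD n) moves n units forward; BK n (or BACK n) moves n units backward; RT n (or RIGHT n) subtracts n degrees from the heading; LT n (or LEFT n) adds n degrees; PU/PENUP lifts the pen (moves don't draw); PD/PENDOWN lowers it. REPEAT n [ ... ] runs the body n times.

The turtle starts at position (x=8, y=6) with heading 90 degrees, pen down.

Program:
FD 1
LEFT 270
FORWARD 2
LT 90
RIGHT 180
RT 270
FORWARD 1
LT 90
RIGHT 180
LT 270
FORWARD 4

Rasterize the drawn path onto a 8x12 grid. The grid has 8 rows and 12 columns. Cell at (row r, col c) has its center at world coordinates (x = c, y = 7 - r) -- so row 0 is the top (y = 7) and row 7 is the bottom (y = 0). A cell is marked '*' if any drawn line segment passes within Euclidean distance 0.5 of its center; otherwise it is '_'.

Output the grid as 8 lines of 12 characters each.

Segment 0: (8,6) -> (8,7)
Segment 1: (8,7) -> (10,7)
Segment 2: (10,7) -> (11,7)
Segment 3: (11,7) -> (7,7)

Answer: _______*****
________*___
____________
____________
____________
____________
____________
____________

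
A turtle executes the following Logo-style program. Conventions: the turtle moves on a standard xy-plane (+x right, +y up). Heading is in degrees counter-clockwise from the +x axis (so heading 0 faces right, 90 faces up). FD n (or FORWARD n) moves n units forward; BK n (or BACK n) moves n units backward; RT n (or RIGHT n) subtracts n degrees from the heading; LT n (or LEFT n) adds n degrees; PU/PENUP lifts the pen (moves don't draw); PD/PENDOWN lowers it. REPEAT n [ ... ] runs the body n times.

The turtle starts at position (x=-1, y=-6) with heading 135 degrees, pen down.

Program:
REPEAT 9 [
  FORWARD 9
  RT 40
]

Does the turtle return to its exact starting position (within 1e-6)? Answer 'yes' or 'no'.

Executing turtle program step by step:
Start: pos=(-1,-6), heading=135, pen down
REPEAT 9 [
  -- iteration 1/9 --
  FD 9: (-1,-6) -> (-7.364,0.364) [heading=135, draw]
  RT 40: heading 135 -> 95
  -- iteration 2/9 --
  FD 9: (-7.364,0.364) -> (-8.148,9.33) [heading=95, draw]
  RT 40: heading 95 -> 55
  -- iteration 3/9 --
  FD 9: (-8.148,9.33) -> (-2.986,16.702) [heading=55, draw]
  RT 40: heading 55 -> 15
  -- iteration 4/9 --
  FD 9: (-2.986,16.702) -> (5.707,19.031) [heading=15, draw]
  RT 40: heading 15 -> 335
  -- iteration 5/9 --
  FD 9: (5.707,19.031) -> (13.864,15.228) [heading=335, draw]
  RT 40: heading 335 -> 295
  -- iteration 6/9 --
  FD 9: (13.864,15.228) -> (17.667,7.071) [heading=295, draw]
  RT 40: heading 295 -> 255
  -- iteration 7/9 --
  FD 9: (17.667,7.071) -> (15.338,-1.622) [heading=255, draw]
  RT 40: heading 255 -> 215
  -- iteration 8/9 --
  FD 9: (15.338,-1.622) -> (7.966,-6.784) [heading=215, draw]
  RT 40: heading 215 -> 175
  -- iteration 9/9 --
  FD 9: (7.966,-6.784) -> (-1,-6) [heading=175, draw]
  RT 40: heading 175 -> 135
]
Final: pos=(-1,-6), heading=135, 9 segment(s) drawn

Start position: (-1, -6)
Final position: (-1, -6)
Distance = 0; < 1e-6 -> CLOSED

Answer: yes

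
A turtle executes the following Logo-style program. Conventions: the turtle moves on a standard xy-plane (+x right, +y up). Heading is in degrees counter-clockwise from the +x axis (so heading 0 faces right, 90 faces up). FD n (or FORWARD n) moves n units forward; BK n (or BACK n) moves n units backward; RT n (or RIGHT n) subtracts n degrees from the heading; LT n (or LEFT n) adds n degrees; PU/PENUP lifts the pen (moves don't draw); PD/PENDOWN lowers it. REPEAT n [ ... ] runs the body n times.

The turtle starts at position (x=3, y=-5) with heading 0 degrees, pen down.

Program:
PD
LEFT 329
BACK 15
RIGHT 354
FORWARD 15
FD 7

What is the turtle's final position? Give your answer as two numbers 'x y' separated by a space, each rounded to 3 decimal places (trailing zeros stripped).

Executing turtle program step by step:
Start: pos=(3,-5), heading=0, pen down
PD: pen down
LT 329: heading 0 -> 329
BK 15: (3,-5) -> (-9.858,2.726) [heading=329, draw]
RT 354: heading 329 -> 335
FD 15: (-9.858,2.726) -> (3.737,-3.614) [heading=335, draw]
FD 7: (3.737,-3.614) -> (10.081,-6.572) [heading=335, draw]
Final: pos=(10.081,-6.572), heading=335, 3 segment(s) drawn

Answer: 10.081 -6.572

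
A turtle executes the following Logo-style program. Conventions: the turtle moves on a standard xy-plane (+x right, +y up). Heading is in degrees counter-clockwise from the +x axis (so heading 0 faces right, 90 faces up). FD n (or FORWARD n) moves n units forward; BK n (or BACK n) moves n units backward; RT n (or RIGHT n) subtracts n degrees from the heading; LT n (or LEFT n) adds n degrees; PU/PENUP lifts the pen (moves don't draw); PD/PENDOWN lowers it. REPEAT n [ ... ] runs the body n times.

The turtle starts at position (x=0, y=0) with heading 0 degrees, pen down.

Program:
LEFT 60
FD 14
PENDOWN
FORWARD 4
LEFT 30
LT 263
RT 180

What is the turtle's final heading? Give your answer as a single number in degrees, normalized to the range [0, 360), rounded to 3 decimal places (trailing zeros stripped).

Answer: 173

Derivation:
Executing turtle program step by step:
Start: pos=(0,0), heading=0, pen down
LT 60: heading 0 -> 60
FD 14: (0,0) -> (7,12.124) [heading=60, draw]
PD: pen down
FD 4: (7,12.124) -> (9,15.588) [heading=60, draw]
LT 30: heading 60 -> 90
LT 263: heading 90 -> 353
RT 180: heading 353 -> 173
Final: pos=(9,15.588), heading=173, 2 segment(s) drawn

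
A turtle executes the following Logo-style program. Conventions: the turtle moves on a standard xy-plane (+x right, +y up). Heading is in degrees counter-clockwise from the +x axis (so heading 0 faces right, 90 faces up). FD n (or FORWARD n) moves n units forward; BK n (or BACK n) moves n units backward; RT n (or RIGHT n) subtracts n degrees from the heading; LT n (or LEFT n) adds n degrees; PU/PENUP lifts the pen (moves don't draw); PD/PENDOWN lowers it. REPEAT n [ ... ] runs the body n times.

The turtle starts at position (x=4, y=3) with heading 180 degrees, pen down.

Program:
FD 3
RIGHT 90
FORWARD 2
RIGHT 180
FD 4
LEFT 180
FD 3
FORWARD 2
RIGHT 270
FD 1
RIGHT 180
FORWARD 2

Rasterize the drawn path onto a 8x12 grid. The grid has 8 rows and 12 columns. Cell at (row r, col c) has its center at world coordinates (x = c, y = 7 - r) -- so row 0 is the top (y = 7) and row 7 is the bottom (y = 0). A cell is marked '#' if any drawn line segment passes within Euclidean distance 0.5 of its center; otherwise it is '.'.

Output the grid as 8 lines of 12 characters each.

Answer: ............
###.........
.#..........
.#..........
.####.......
.#..........
.#..........
............

Derivation:
Segment 0: (4,3) -> (1,3)
Segment 1: (1,3) -> (1,5)
Segment 2: (1,5) -> (1,1)
Segment 3: (1,1) -> (1,4)
Segment 4: (1,4) -> (1,6)
Segment 5: (1,6) -> (0,6)
Segment 6: (0,6) -> (2,6)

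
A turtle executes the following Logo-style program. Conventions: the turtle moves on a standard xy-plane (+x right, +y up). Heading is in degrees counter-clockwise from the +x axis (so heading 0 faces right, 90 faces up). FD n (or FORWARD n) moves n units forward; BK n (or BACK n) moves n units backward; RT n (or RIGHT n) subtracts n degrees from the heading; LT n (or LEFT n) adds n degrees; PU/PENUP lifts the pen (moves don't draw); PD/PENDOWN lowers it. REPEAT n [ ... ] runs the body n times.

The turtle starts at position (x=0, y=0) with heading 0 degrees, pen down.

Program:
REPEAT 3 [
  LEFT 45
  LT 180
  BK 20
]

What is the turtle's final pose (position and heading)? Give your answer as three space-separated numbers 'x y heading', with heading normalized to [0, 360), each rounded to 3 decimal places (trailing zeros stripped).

Answer: 0 8.284 315

Derivation:
Executing turtle program step by step:
Start: pos=(0,0), heading=0, pen down
REPEAT 3 [
  -- iteration 1/3 --
  LT 45: heading 0 -> 45
  LT 180: heading 45 -> 225
  BK 20: (0,0) -> (14.142,14.142) [heading=225, draw]
  -- iteration 2/3 --
  LT 45: heading 225 -> 270
  LT 180: heading 270 -> 90
  BK 20: (14.142,14.142) -> (14.142,-5.858) [heading=90, draw]
  -- iteration 3/3 --
  LT 45: heading 90 -> 135
  LT 180: heading 135 -> 315
  BK 20: (14.142,-5.858) -> (0,8.284) [heading=315, draw]
]
Final: pos=(0,8.284), heading=315, 3 segment(s) drawn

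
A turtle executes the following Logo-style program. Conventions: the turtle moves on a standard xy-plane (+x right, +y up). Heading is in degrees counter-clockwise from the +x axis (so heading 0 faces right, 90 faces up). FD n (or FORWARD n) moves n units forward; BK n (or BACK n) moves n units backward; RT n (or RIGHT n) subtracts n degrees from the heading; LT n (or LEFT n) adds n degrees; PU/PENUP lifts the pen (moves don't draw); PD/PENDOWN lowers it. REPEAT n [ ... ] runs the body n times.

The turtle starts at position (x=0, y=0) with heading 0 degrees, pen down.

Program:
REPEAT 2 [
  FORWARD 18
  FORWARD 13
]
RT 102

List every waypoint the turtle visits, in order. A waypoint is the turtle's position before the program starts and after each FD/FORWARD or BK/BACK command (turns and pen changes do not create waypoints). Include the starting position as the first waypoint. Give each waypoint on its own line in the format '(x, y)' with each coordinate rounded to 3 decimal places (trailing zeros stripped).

Executing turtle program step by step:
Start: pos=(0,0), heading=0, pen down
REPEAT 2 [
  -- iteration 1/2 --
  FD 18: (0,0) -> (18,0) [heading=0, draw]
  FD 13: (18,0) -> (31,0) [heading=0, draw]
  -- iteration 2/2 --
  FD 18: (31,0) -> (49,0) [heading=0, draw]
  FD 13: (49,0) -> (62,0) [heading=0, draw]
]
RT 102: heading 0 -> 258
Final: pos=(62,0), heading=258, 4 segment(s) drawn
Waypoints (5 total):
(0, 0)
(18, 0)
(31, 0)
(49, 0)
(62, 0)

Answer: (0, 0)
(18, 0)
(31, 0)
(49, 0)
(62, 0)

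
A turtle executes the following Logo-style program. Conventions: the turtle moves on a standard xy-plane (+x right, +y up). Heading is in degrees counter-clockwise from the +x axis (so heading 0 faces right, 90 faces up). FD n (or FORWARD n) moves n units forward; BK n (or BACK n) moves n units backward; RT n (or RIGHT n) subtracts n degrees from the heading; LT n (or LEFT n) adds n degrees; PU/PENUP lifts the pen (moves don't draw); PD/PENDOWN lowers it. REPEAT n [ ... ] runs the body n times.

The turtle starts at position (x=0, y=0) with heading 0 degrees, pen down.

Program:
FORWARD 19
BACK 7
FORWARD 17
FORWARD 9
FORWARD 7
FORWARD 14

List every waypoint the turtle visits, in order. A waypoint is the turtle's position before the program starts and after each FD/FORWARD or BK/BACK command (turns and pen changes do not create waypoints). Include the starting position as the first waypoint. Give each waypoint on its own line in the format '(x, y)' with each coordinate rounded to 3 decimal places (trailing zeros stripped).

Executing turtle program step by step:
Start: pos=(0,0), heading=0, pen down
FD 19: (0,0) -> (19,0) [heading=0, draw]
BK 7: (19,0) -> (12,0) [heading=0, draw]
FD 17: (12,0) -> (29,0) [heading=0, draw]
FD 9: (29,0) -> (38,0) [heading=0, draw]
FD 7: (38,0) -> (45,0) [heading=0, draw]
FD 14: (45,0) -> (59,0) [heading=0, draw]
Final: pos=(59,0), heading=0, 6 segment(s) drawn
Waypoints (7 total):
(0, 0)
(19, 0)
(12, 0)
(29, 0)
(38, 0)
(45, 0)
(59, 0)

Answer: (0, 0)
(19, 0)
(12, 0)
(29, 0)
(38, 0)
(45, 0)
(59, 0)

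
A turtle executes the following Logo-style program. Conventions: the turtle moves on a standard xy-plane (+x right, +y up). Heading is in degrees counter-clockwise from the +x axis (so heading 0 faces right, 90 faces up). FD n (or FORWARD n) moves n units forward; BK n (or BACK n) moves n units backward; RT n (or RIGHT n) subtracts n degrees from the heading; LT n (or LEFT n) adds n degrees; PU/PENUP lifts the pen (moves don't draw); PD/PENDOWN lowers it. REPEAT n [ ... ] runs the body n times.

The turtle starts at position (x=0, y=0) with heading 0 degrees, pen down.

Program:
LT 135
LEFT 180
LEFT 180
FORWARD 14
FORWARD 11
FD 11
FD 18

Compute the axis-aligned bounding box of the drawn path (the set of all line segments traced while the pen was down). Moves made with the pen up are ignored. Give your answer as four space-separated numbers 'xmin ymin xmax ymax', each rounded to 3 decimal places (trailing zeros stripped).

Executing turtle program step by step:
Start: pos=(0,0), heading=0, pen down
LT 135: heading 0 -> 135
LT 180: heading 135 -> 315
LT 180: heading 315 -> 135
FD 14: (0,0) -> (-9.899,9.899) [heading=135, draw]
FD 11: (-9.899,9.899) -> (-17.678,17.678) [heading=135, draw]
FD 11: (-17.678,17.678) -> (-25.456,25.456) [heading=135, draw]
FD 18: (-25.456,25.456) -> (-38.184,38.184) [heading=135, draw]
Final: pos=(-38.184,38.184), heading=135, 4 segment(s) drawn

Segment endpoints: x in {-38.184, -25.456, -17.678, -9.899, 0}, y in {0, 9.899, 17.678, 25.456, 38.184}
xmin=-38.184, ymin=0, xmax=0, ymax=38.184

Answer: -38.184 0 0 38.184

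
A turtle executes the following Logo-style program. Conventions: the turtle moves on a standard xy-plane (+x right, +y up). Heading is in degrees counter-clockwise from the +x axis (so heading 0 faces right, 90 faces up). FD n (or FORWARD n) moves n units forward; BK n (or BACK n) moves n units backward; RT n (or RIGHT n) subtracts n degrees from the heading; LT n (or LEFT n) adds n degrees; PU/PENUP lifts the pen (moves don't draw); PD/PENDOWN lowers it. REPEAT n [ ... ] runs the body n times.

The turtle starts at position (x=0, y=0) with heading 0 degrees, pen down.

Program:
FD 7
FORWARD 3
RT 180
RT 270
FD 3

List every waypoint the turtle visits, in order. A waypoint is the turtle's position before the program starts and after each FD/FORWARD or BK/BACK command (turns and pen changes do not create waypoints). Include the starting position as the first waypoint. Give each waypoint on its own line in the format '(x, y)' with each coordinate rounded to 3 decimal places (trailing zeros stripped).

Executing turtle program step by step:
Start: pos=(0,0), heading=0, pen down
FD 7: (0,0) -> (7,0) [heading=0, draw]
FD 3: (7,0) -> (10,0) [heading=0, draw]
RT 180: heading 0 -> 180
RT 270: heading 180 -> 270
FD 3: (10,0) -> (10,-3) [heading=270, draw]
Final: pos=(10,-3), heading=270, 3 segment(s) drawn
Waypoints (4 total):
(0, 0)
(7, 0)
(10, 0)
(10, -3)

Answer: (0, 0)
(7, 0)
(10, 0)
(10, -3)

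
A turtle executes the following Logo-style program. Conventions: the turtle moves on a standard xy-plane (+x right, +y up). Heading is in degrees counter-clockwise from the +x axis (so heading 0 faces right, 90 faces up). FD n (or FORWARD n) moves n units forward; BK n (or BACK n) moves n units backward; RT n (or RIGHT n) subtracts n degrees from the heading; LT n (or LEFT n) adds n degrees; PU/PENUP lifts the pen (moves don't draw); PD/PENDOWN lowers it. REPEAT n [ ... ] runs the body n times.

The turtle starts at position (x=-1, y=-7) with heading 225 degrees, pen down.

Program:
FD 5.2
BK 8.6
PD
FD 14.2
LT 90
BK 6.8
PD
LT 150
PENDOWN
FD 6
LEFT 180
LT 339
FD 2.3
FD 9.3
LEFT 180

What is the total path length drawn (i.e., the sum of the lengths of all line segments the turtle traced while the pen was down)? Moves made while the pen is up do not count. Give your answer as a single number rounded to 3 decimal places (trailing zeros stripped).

Executing turtle program step by step:
Start: pos=(-1,-7), heading=225, pen down
FD 5.2: (-1,-7) -> (-4.677,-10.677) [heading=225, draw]
BK 8.6: (-4.677,-10.677) -> (1.404,-4.596) [heading=225, draw]
PD: pen down
FD 14.2: (1.404,-4.596) -> (-8.637,-14.637) [heading=225, draw]
LT 90: heading 225 -> 315
BK 6.8: (-8.637,-14.637) -> (-13.445,-9.828) [heading=315, draw]
PD: pen down
LT 150: heading 315 -> 105
PD: pen down
FD 6: (-13.445,-9.828) -> (-14.998,-4.033) [heading=105, draw]
LT 180: heading 105 -> 285
LT 339: heading 285 -> 264
FD 2.3: (-14.998,-4.033) -> (-15.238,-6.32) [heading=264, draw]
FD 9.3: (-15.238,-6.32) -> (-16.211,-15.569) [heading=264, draw]
LT 180: heading 264 -> 84
Final: pos=(-16.211,-15.569), heading=84, 7 segment(s) drawn

Segment lengths:
  seg 1: (-1,-7) -> (-4.677,-10.677), length = 5.2
  seg 2: (-4.677,-10.677) -> (1.404,-4.596), length = 8.6
  seg 3: (1.404,-4.596) -> (-8.637,-14.637), length = 14.2
  seg 4: (-8.637,-14.637) -> (-13.445,-9.828), length = 6.8
  seg 5: (-13.445,-9.828) -> (-14.998,-4.033), length = 6
  seg 6: (-14.998,-4.033) -> (-15.238,-6.32), length = 2.3
  seg 7: (-15.238,-6.32) -> (-16.211,-15.569), length = 9.3
Total = 52.4

Answer: 52.4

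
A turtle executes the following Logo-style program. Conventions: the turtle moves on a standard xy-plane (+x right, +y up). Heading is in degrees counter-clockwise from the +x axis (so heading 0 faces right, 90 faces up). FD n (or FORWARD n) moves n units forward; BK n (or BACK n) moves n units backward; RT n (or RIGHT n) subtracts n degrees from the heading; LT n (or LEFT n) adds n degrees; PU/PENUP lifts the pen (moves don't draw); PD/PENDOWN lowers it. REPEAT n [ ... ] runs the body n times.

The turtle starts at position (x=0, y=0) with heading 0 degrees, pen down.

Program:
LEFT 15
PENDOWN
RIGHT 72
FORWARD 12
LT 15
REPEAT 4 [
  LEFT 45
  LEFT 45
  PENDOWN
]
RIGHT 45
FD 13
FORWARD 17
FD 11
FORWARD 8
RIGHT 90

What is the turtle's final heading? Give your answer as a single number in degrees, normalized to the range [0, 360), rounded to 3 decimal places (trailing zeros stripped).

Answer: 183

Derivation:
Executing turtle program step by step:
Start: pos=(0,0), heading=0, pen down
LT 15: heading 0 -> 15
PD: pen down
RT 72: heading 15 -> 303
FD 12: (0,0) -> (6.536,-10.064) [heading=303, draw]
LT 15: heading 303 -> 318
REPEAT 4 [
  -- iteration 1/4 --
  LT 45: heading 318 -> 3
  LT 45: heading 3 -> 48
  PD: pen down
  -- iteration 2/4 --
  LT 45: heading 48 -> 93
  LT 45: heading 93 -> 138
  PD: pen down
  -- iteration 3/4 --
  LT 45: heading 138 -> 183
  LT 45: heading 183 -> 228
  PD: pen down
  -- iteration 4/4 --
  LT 45: heading 228 -> 273
  LT 45: heading 273 -> 318
  PD: pen down
]
RT 45: heading 318 -> 273
FD 13: (6.536,-10.064) -> (7.216,-23.046) [heading=273, draw]
FD 17: (7.216,-23.046) -> (8.106,-40.023) [heading=273, draw]
FD 11: (8.106,-40.023) -> (8.681,-51.008) [heading=273, draw]
FD 8: (8.681,-51.008) -> (9.1,-58.997) [heading=273, draw]
RT 90: heading 273 -> 183
Final: pos=(9.1,-58.997), heading=183, 5 segment(s) drawn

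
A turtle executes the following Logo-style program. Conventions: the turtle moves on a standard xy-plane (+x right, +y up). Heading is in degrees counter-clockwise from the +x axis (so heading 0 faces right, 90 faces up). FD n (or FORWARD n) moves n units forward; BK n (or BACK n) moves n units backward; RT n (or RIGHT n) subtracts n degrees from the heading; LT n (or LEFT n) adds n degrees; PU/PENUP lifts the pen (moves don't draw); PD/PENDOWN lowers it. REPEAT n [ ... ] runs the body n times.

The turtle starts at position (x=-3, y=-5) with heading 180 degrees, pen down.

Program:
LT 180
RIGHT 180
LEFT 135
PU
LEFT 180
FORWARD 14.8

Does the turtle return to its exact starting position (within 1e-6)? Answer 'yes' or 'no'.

Answer: no

Derivation:
Executing turtle program step by step:
Start: pos=(-3,-5), heading=180, pen down
LT 180: heading 180 -> 0
RT 180: heading 0 -> 180
LT 135: heading 180 -> 315
PU: pen up
LT 180: heading 315 -> 135
FD 14.8: (-3,-5) -> (-13.465,5.465) [heading=135, move]
Final: pos=(-13.465,5.465), heading=135, 0 segment(s) drawn

Start position: (-3, -5)
Final position: (-13.465, 5.465)
Distance = 14.8; >= 1e-6 -> NOT closed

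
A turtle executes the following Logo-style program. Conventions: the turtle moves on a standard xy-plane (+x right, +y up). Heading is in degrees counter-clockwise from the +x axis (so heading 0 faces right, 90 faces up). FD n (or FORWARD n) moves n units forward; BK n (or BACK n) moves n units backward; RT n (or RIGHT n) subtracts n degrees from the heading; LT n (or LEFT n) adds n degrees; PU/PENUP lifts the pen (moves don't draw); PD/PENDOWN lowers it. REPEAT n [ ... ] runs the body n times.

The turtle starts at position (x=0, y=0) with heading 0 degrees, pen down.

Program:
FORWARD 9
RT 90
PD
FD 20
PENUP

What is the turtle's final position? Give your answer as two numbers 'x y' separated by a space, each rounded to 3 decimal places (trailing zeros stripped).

Answer: 9 -20

Derivation:
Executing turtle program step by step:
Start: pos=(0,0), heading=0, pen down
FD 9: (0,0) -> (9,0) [heading=0, draw]
RT 90: heading 0 -> 270
PD: pen down
FD 20: (9,0) -> (9,-20) [heading=270, draw]
PU: pen up
Final: pos=(9,-20), heading=270, 2 segment(s) drawn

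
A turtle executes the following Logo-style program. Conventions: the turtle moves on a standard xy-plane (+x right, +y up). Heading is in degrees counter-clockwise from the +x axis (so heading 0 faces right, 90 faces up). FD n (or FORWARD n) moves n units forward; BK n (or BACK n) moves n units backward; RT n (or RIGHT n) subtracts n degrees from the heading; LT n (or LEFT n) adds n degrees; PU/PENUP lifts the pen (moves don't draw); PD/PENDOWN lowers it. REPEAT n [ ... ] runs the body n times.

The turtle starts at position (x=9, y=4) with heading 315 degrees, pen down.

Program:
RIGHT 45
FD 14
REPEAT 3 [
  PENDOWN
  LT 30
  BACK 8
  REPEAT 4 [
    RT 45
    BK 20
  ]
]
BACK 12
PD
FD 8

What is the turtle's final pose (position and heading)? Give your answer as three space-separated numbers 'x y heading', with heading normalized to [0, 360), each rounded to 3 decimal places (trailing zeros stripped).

Executing turtle program step by step:
Start: pos=(9,4), heading=315, pen down
RT 45: heading 315 -> 270
FD 14: (9,4) -> (9,-10) [heading=270, draw]
REPEAT 3 [
  -- iteration 1/3 --
  PD: pen down
  LT 30: heading 270 -> 300
  BK 8: (9,-10) -> (5,-3.072) [heading=300, draw]
  REPEAT 4 [
    -- iteration 1/4 --
    RT 45: heading 300 -> 255
    BK 20: (5,-3.072) -> (10.176,16.247) [heading=255, draw]
    -- iteration 2/4 --
    RT 45: heading 255 -> 210
    BK 20: (10.176,16.247) -> (27.497,26.247) [heading=210, draw]
    -- iteration 3/4 --
    RT 45: heading 210 -> 165
    BK 20: (27.497,26.247) -> (46.815,21.07) [heading=165, draw]
    -- iteration 4/4 --
    RT 45: heading 165 -> 120
    BK 20: (46.815,21.07) -> (56.815,3.75) [heading=120, draw]
  ]
  -- iteration 2/3 --
  PD: pen down
  LT 30: heading 120 -> 150
  BK 8: (56.815,3.75) -> (63.744,-0.25) [heading=150, draw]
  REPEAT 4 [
    -- iteration 1/4 --
    RT 45: heading 150 -> 105
    BK 20: (63.744,-0.25) -> (68.92,-19.569) [heading=105, draw]
    -- iteration 2/4 --
    RT 45: heading 105 -> 60
    BK 20: (68.92,-19.569) -> (58.92,-36.889) [heading=60, draw]
    -- iteration 3/4 --
    RT 45: heading 60 -> 15
    BK 20: (58.92,-36.889) -> (39.601,-42.066) [heading=15, draw]
    -- iteration 4/4 --
    RT 45: heading 15 -> 330
    BK 20: (39.601,-42.066) -> (22.281,-32.066) [heading=330, draw]
  ]
  -- iteration 3/3 --
  PD: pen down
  LT 30: heading 330 -> 0
  BK 8: (22.281,-32.066) -> (14.281,-32.066) [heading=0, draw]
  REPEAT 4 [
    -- iteration 1/4 --
    RT 45: heading 0 -> 315
    BK 20: (14.281,-32.066) -> (0.139,-17.923) [heading=315, draw]
    -- iteration 2/4 --
    RT 45: heading 315 -> 270
    BK 20: (0.139,-17.923) -> (0.139,2.077) [heading=270, draw]
    -- iteration 3/4 --
    RT 45: heading 270 -> 225
    BK 20: (0.139,2.077) -> (14.281,16.219) [heading=225, draw]
    -- iteration 4/4 --
    RT 45: heading 225 -> 180
    BK 20: (14.281,16.219) -> (34.281,16.219) [heading=180, draw]
  ]
]
BK 12: (34.281,16.219) -> (46.281,16.219) [heading=180, draw]
PD: pen down
FD 8: (46.281,16.219) -> (38.281,16.219) [heading=180, draw]
Final: pos=(38.281,16.219), heading=180, 18 segment(s) drawn

Answer: 38.281 16.219 180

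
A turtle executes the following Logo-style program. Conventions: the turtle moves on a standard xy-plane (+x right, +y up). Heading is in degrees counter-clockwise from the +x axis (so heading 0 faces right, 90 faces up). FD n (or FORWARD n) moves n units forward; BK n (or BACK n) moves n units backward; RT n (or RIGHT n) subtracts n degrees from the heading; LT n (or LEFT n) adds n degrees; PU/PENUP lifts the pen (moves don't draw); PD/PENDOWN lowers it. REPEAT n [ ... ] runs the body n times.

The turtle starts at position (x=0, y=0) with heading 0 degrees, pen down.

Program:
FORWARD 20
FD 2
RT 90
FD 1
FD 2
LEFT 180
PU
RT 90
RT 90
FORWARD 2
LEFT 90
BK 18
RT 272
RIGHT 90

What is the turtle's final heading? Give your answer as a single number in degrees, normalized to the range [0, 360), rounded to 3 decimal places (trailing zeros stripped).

Executing turtle program step by step:
Start: pos=(0,0), heading=0, pen down
FD 20: (0,0) -> (20,0) [heading=0, draw]
FD 2: (20,0) -> (22,0) [heading=0, draw]
RT 90: heading 0 -> 270
FD 1: (22,0) -> (22,-1) [heading=270, draw]
FD 2: (22,-1) -> (22,-3) [heading=270, draw]
LT 180: heading 270 -> 90
PU: pen up
RT 90: heading 90 -> 0
RT 90: heading 0 -> 270
FD 2: (22,-3) -> (22,-5) [heading=270, move]
LT 90: heading 270 -> 0
BK 18: (22,-5) -> (4,-5) [heading=0, move]
RT 272: heading 0 -> 88
RT 90: heading 88 -> 358
Final: pos=(4,-5), heading=358, 4 segment(s) drawn

Answer: 358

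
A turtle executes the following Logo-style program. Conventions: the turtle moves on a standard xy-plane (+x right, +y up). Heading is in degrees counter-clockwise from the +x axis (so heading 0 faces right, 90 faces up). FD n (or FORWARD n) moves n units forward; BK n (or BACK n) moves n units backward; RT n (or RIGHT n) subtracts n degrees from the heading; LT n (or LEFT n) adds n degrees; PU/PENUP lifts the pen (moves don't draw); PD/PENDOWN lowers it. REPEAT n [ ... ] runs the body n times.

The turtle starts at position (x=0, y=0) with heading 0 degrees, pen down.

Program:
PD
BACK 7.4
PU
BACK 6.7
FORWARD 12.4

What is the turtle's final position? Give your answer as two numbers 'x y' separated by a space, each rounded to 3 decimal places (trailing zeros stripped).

Answer: -1.7 0

Derivation:
Executing turtle program step by step:
Start: pos=(0,0), heading=0, pen down
PD: pen down
BK 7.4: (0,0) -> (-7.4,0) [heading=0, draw]
PU: pen up
BK 6.7: (-7.4,0) -> (-14.1,0) [heading=0, move]
FD 12.4: (-14.1,0) -> (-1.7,0) [heading=0, move]
Final: pos=(-1.7,0), heading=0, 1 segment(s) drawn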